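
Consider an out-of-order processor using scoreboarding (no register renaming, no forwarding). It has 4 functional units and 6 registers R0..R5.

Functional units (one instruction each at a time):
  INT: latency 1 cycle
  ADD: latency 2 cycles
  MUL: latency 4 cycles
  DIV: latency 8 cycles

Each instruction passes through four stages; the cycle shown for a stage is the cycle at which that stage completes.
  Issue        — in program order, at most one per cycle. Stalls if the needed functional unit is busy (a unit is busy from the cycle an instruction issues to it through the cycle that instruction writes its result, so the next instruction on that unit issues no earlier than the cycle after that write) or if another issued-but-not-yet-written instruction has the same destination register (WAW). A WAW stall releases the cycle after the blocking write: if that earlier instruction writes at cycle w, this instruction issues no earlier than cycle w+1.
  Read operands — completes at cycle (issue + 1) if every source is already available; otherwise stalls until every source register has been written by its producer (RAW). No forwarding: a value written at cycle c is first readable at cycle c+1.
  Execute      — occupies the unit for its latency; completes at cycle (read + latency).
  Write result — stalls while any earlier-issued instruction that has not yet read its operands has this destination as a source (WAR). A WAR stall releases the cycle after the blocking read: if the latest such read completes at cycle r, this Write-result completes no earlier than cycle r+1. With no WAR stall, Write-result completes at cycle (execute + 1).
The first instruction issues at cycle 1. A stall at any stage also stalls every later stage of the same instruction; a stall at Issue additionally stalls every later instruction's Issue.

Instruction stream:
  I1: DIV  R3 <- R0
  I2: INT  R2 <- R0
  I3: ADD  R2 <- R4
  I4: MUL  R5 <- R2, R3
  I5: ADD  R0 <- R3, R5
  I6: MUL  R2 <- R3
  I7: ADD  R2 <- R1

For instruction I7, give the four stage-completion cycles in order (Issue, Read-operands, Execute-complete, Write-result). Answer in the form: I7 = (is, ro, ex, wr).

t=1  I1 issues→DIV
t=2  I1 reads · I2 issues→INT
t=3  I2 reads
t=4  I2 exec-done
t=5  I2 writes R2
t=6  I3 issues→ADD
t=7  I3 reads · I4 issues→MUL
t=9  I3 exec-done
t=10  I1 exec-done · I3 writes R2
t=11  I1 writes R3 · I5 issues→ADD
t=12  I4 reads
t=16  I4 exec-done
t=17  I4 writes R5
t=18  I5 reads · I6 issues→MUL
t=19  I6 reads
t=20  I5 exec-done
t=21  I5 writes R0
t=23  I6 exec-done
t=24  I6 writes R2
t=25  I7 issues→ADD
t=26  I7 reads
t=28  I7 exec-done
t=29  I7 writes R2

I7 = (25, 26, 28, 29)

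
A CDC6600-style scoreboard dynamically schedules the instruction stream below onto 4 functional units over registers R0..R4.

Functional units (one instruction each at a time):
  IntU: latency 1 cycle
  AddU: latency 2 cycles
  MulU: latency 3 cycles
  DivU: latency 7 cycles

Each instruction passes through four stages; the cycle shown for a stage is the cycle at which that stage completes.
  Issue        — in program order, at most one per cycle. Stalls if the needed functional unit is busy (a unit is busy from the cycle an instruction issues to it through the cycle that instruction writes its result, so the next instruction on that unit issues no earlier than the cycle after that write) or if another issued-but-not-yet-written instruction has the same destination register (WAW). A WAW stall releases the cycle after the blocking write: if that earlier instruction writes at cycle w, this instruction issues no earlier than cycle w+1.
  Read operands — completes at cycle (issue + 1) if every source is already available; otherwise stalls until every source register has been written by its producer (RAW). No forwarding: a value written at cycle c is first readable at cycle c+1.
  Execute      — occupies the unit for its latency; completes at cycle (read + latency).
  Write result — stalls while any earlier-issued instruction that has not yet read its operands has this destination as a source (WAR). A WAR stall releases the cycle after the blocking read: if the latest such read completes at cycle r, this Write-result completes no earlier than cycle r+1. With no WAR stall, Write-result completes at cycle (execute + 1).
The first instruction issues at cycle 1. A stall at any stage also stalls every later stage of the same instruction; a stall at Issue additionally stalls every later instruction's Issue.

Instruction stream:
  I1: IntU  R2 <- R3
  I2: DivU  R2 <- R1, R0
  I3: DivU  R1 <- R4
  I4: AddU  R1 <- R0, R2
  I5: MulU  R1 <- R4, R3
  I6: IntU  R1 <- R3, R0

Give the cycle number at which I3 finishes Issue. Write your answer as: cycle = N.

cycle = 15

I1: IS=1 RO=2 EX=3 WR=4
I2: IS=5 RO=6 EX=13 WR=14  [WAW R2: wait I1 write@4]
I3: IS=15 RO=16 EX=23 WR=24  [struct: DivU busy until I2 writes@14]
I4: IS=25 RO=26 EX=28 WR=29  [WAW R1: wait I3 write@24]
I5: IS=30 RO=31 EX=34 WR=35  [WAW R1: wait I4 write@29]
I6: IS=36 RO=37 EX=38 WR=39  [WAW R1: wait I5 write@35]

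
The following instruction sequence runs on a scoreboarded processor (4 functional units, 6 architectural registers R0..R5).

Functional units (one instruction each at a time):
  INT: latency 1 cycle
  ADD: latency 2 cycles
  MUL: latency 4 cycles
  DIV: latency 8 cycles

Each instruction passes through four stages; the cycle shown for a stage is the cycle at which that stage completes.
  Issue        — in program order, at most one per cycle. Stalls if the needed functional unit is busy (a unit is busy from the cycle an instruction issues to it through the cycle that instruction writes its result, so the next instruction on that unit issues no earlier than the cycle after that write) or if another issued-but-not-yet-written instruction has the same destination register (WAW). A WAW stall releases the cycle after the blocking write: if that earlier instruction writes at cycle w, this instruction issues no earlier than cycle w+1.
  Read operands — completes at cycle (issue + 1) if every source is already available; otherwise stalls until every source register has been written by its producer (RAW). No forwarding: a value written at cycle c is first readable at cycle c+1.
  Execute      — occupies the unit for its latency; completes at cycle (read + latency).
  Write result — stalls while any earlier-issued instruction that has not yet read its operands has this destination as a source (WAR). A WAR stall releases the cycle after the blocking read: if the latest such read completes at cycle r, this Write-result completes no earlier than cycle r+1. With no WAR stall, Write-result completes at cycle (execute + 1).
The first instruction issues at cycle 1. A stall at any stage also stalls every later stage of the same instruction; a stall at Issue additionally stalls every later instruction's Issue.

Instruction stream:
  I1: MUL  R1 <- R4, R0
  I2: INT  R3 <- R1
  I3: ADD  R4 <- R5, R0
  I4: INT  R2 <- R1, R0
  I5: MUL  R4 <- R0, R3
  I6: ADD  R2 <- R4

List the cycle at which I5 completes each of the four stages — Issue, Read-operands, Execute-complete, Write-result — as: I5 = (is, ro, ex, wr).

I5 = (12, 13, 17, 18)

  I1 | 1 | 2 | 6 | 7
  I2 | 2 | 8 | 9 | 10   RAW R1: wait I1 write@7
  I3 | 3 | 4 | 6 | 7
  I4 | 11 | 12 | 13 | 14   struct: INT busy until I2 writes@10
  I5 | 12 | 13 | 17 | 18
  I6 | 15 | 19 | 21 | 22   WAW R2: wait I4 write@14 · RAW R4: wait I5 write@18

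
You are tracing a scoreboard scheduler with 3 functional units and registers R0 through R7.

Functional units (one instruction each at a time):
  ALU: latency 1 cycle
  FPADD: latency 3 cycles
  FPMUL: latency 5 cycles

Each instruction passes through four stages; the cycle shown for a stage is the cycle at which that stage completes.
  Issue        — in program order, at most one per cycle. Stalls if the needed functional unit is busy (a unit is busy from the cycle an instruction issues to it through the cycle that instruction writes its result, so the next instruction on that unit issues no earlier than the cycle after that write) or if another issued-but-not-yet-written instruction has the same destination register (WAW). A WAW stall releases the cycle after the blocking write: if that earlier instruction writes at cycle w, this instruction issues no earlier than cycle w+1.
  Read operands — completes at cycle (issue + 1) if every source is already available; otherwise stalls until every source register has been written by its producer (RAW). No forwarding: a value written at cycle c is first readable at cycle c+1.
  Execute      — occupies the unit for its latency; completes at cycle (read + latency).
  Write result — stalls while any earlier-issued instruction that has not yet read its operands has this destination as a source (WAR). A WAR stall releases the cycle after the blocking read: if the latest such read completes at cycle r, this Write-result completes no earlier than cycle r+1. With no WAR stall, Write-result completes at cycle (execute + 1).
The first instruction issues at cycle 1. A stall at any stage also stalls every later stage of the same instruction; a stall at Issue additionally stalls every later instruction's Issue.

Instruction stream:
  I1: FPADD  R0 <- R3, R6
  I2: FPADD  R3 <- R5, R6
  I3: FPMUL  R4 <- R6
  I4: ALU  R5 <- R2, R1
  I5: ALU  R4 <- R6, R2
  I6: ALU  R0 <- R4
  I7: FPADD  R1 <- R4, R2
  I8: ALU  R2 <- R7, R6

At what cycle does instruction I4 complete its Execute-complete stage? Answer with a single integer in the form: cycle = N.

cycle = 11

1) issue 1, read 2, done 5, write 6
2) issue 7, read 8, done 11, write 12  <struct: FPADD busy until I1 writes@6>
3) issue 8, read 9, done 14, write 15
4) issue 9, read 10, done 11, write 12
5) issue 16, read 17, done 18, write 19  <WAW R4: wait I3 write@15>
6) issue 20, read 21, done 22, write 23  <struct: ALU busy until I5 writes@19>
7) issue 21, read 22, done 25, write 26
8) issue 24, read 25, done 26, write 27  <struct: ALU busy until I6 writes@23>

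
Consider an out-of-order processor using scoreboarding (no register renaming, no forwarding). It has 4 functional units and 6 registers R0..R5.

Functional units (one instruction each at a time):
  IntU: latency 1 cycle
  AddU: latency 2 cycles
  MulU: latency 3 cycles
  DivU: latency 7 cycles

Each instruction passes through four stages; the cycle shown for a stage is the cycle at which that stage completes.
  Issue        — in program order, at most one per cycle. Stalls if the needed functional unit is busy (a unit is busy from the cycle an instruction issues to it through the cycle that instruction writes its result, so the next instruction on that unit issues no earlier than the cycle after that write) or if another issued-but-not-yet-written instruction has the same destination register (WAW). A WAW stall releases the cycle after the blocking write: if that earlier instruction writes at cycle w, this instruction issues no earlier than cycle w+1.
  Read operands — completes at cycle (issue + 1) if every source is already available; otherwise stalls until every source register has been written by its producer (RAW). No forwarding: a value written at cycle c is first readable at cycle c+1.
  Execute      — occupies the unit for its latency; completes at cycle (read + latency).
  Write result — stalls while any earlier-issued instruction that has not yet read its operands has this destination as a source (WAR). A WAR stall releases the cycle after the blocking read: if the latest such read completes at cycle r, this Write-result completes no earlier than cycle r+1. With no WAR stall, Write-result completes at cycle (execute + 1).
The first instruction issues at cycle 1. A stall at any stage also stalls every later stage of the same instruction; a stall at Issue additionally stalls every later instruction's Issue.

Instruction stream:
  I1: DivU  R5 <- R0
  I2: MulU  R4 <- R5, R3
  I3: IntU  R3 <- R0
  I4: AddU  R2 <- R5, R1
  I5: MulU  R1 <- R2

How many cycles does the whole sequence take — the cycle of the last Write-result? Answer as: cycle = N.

t=1  issue I1 (DivU)
t=2  I1 read-ops | issue I2 (MulU)
t=3  issue I3 (IntU)
t=4  I3 read-ops | issue I4 (AddU)
t=5  I3 finished on IntU
t=9  I1 finished on DivU
t=10  I1→R5
t=11  I2 read-ops | I4 read-ops
t=12  I3→R3
t=13  I4 finished on AddU
t=14  I2 finished on MulU | I4→R2
t=15  I2→R4
t=16  issue I5 (MulU)
t=17  I5 read-ops
t=20  I5 finished on MulU
t=21  I5→R1

cycle = 21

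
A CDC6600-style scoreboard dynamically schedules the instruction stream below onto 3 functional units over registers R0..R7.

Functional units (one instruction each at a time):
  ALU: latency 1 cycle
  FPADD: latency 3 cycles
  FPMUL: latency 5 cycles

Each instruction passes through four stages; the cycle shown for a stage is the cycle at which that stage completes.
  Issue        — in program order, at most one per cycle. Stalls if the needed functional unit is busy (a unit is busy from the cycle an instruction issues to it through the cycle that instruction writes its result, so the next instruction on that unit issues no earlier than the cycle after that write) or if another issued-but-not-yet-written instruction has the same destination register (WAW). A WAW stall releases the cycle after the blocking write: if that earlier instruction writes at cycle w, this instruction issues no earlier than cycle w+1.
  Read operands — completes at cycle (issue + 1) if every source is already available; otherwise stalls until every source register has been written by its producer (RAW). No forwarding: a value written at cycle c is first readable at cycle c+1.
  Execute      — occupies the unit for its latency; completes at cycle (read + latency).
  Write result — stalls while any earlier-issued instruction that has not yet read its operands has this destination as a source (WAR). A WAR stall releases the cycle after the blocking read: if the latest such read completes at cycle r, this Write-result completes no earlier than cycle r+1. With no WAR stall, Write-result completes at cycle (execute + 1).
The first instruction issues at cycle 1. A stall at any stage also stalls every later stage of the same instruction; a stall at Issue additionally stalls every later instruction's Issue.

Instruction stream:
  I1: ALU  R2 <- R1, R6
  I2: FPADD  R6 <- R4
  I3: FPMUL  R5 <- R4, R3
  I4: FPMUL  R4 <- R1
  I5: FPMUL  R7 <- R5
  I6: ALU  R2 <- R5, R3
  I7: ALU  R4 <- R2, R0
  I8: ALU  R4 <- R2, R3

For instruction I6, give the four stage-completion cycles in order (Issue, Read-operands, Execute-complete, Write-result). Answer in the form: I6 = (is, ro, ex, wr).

I6 = (20, 21, 22, 23)

c1: I1 issues→ALU
c2: I1 reads, I2 issues→FPADD
c3: I1 exec-done, I2 reads, I3 issues→FPMUL
c4: I1 writes R2, I3 reads
c6: I2 exec-done
c7: I2 writes R6
c9: I3 exec-done
c10: I3 writes R5
c11: I4 issues→FPMUL
c12: I4 reads
c17: I4 exec-done
c18: I4 writes R4
c19: I5 issues→FPMUL
c20: I5 reads, I6 issues→ALU
c21: I6 reads
c22: I6 exec-done
c23: I6 writes R2
c24: I7 issues→ALU
c25: I5 exec-done, I7 reads
c26: I5 writes R7, I7 exec-done
c27: I7 writes R4
c28: I8 issues→ALU
c29: I8 reads
c30: I8 exec-done
c31: I8 writes R4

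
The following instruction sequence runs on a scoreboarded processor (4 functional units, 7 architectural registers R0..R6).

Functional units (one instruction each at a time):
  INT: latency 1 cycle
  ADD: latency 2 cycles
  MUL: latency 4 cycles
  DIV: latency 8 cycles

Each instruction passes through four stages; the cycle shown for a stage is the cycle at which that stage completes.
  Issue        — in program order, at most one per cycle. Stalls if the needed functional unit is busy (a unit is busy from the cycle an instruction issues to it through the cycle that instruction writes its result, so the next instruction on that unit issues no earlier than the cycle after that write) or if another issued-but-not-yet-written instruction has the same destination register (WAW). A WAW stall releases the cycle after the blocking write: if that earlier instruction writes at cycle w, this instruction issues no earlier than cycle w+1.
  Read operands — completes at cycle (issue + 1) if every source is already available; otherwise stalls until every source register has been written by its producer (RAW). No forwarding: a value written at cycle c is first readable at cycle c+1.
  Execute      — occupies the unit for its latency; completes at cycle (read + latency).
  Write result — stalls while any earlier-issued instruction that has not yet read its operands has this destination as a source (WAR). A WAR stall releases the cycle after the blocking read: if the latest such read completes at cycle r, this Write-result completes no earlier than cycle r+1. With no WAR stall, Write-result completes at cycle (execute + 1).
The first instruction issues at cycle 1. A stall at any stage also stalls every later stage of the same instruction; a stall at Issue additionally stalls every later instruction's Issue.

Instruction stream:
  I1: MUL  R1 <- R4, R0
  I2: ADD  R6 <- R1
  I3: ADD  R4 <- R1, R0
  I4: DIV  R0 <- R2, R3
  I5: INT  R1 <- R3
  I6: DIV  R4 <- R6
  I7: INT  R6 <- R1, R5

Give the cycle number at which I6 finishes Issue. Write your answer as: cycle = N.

[1] I1 issues→MUL
[2] I1 reads · I2 issues→ADD
[6] I1 exec-done
[7] I1 writes R1
[8] I2 reads
[10] I2 exec-done
[11] I2 writes R6
[12] I3 issues→ADD
[13] I3 reads · I4 issues→DIV
[14] I4 reads · I5 issues→INT
[15] I3 exec-done · I5 reads
[16] I3 writes R4 · I5 exec-done
[17] I5 writes R1
[22] I4 exec-done
[23] I4 writes R0
[24] I6 issues→DIV
[25] I6 reads · I7 issues→INT
[26] I7 reads
[27] I7 exec-done
[28] I7 writes R6
[33] I6 exec-done
[34] I6 writes R4

cycle = 24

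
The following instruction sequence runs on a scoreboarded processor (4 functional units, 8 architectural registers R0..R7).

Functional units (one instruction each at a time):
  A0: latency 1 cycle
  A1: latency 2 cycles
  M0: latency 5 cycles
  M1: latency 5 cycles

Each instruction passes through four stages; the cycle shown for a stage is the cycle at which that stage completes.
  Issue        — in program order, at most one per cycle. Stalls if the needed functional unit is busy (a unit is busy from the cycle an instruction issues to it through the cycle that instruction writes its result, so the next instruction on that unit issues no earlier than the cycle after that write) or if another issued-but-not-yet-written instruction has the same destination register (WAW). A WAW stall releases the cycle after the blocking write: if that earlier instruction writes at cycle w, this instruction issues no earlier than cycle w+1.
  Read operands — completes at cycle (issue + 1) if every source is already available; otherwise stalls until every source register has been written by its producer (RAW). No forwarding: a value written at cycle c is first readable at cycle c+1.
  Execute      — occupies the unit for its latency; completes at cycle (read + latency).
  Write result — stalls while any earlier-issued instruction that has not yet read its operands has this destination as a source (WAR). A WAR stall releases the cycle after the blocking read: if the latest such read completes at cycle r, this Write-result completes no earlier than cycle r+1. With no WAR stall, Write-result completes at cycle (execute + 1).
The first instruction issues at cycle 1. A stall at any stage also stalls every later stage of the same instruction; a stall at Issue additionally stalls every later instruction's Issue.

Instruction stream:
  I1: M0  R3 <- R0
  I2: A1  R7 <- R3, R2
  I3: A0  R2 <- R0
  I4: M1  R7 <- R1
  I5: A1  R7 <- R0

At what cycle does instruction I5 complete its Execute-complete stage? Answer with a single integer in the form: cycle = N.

cycle = 24

[1] I1→M0
[2] I1 RO | I2→A1
[3] I3→A0
[4] I3 RO
[5] I3 EX
[7] I1 EX
[8] I1 WR R3
[9] I2 RO
[10] I3 WR R2
[11] I2 EX
[12] I2 WR R7
[13] I4→M1
[14] I4 RO
[19] I4 EX
[20] I4 WR R7
[21] I5→A1
[22] I5 RO
[24] I5 EX
[25] I5 WR R7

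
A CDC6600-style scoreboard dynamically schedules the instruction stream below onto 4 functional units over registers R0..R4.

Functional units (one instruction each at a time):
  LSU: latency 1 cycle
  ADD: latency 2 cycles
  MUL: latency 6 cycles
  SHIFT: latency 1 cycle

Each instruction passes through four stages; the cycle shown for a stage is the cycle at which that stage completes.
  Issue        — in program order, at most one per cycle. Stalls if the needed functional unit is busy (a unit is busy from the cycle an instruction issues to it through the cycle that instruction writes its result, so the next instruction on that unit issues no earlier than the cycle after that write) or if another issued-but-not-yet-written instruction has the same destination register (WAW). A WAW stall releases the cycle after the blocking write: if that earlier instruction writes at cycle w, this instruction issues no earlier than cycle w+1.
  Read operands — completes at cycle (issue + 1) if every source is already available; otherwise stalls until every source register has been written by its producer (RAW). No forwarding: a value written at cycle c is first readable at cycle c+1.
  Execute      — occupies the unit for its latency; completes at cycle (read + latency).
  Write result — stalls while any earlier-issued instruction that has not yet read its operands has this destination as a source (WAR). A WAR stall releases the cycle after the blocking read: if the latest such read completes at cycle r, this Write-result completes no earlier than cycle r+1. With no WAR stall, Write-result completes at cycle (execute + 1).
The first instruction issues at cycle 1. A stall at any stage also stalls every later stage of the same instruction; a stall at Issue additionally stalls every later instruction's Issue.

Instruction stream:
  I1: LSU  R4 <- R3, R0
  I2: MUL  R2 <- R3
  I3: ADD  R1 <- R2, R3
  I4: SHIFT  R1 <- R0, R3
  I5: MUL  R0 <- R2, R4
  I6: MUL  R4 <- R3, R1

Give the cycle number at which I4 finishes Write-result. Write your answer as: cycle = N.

cycle = 18

cycle 1: I1 dispatched to LSU
cycle 2: I1 operands ready · I2 dispatched to MUL
cycle 3: I1 complete · I2 operands ready · I3 dispatched to ADD
cycle 4: R4←I1
cycle 9: I2 complete
cycle 10: R2←I2
cycle 11: I3 operands ready
cycle 13: I3 complete
cycle 14: R1←I3
cycle 15: I4 dispatched to SHIFT
cycle 16: I4 operands ready · I5 dispatched to MUL
cycle 17: I4 complete · I5 operands ready
cycle 18: R1←I4
cycle 23: I5 complete
cycle 24: R0←I5
cycle 25: I6 dispatched to MUL
cycle 26: I6 operands ready
cycle 32: I6 complete
cycle 33: R4←I6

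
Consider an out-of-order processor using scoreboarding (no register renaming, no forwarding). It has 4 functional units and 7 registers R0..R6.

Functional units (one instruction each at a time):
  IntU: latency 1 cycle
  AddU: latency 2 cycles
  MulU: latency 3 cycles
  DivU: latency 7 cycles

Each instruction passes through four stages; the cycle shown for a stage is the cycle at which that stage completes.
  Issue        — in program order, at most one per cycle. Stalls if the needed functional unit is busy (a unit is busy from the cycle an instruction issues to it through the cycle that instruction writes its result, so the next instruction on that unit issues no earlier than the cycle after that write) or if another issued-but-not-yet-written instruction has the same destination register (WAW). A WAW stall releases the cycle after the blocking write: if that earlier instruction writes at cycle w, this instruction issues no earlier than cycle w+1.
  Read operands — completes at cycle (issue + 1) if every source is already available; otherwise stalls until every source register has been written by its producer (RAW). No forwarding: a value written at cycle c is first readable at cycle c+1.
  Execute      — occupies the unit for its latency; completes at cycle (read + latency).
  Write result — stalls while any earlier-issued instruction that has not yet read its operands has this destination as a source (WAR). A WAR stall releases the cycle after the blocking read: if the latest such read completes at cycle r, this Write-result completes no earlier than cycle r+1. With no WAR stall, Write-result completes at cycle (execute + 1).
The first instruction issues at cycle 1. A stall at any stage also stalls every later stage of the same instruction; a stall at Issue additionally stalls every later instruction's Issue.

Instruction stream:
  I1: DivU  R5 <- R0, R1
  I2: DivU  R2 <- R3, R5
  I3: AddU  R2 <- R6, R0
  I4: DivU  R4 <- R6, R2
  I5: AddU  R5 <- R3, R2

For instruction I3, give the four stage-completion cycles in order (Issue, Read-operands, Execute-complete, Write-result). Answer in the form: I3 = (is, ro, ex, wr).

[1] I1→DivU
[2] I1 RO
[9] I1 EX
[10] I1 WR R5
[11] I2→DivU
[12] I2 RO
[19] I2 EX
[20] I2 WR R2
[21] I3→AddU
[22] I3 RO | I4→DivU
[24] I3 EX
[25] I3 WR R2
[26] I4 RO | I5→AddU
[27] I5 RO
[29] I5 EX
[30] I5 WR R5
[33] I4 EX
[34] I4 WR R4

I3 = (21, 22, 24, 25)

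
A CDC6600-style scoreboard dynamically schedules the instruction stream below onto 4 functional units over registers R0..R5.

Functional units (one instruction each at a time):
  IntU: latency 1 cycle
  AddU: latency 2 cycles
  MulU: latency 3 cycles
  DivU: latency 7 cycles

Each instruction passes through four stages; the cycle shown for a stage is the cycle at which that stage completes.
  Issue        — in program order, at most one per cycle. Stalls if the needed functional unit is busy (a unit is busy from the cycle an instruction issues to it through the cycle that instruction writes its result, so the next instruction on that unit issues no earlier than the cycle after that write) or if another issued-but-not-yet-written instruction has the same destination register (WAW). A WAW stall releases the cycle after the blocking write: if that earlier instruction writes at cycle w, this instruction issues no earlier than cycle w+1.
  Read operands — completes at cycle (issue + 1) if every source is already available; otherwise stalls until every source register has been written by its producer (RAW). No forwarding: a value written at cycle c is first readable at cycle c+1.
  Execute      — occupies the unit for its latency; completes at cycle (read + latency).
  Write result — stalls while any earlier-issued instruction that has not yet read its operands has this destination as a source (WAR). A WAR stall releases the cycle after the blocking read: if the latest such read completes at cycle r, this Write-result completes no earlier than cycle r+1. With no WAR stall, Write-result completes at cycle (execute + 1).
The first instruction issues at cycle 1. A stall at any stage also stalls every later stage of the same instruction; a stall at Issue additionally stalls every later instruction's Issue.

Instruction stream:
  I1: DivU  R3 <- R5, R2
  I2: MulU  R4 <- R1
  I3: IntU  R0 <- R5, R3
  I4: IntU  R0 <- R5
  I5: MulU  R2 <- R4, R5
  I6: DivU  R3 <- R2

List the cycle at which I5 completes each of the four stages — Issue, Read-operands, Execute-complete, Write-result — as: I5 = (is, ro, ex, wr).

I1 -> (1, 2, 9, 10)
I2 -> (2, 3, 6, 7)
I3 -> (3, 11, 12, 13)  // RAW R3: wait I1 write@10
I4 -> (14, 15, 16, 17)  // struct: IntU busy until I3 writes@13
I5 -> (15, 16, 19, 20)
I6 -> (16, 21, 28, 29)  // RAW R2: wait I5 write@20

I5 = (15, 16, 19, 20)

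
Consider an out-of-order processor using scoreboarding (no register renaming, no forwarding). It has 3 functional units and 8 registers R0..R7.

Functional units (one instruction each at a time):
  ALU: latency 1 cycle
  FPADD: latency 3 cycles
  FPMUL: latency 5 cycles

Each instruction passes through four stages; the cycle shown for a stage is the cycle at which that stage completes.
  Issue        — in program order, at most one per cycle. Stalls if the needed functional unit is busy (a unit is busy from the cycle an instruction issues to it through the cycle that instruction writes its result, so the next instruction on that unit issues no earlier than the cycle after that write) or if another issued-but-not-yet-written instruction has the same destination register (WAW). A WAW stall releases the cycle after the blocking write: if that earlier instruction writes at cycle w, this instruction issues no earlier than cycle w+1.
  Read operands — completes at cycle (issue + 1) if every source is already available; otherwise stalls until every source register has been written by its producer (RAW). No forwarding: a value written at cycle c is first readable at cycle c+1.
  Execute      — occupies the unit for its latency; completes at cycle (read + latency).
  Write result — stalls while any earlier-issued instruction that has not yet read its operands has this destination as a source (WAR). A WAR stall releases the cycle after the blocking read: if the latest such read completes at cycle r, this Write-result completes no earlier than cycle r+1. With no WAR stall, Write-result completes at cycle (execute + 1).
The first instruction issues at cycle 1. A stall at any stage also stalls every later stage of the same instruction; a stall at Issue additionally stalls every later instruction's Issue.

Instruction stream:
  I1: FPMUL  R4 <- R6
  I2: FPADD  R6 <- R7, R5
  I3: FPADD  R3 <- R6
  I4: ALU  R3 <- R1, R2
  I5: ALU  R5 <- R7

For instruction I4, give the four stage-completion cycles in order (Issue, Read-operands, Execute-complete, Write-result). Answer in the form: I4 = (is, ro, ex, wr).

I4 = (14, 15, 16, 17)

1) issue 1, read 2, done 7, write 8
2) issue 2, read 3, done 6, write 7
3) issue 8, read 9, done 12, write 13  <struct: FPADD busy until I2 writes@7>
4) issue 14, read 15, done 16, write 17  <WAW R3: wait I3 write@13>
5) issue 18, read 19, done 20, write 21  <struct: ALU busy until I4 writes@17>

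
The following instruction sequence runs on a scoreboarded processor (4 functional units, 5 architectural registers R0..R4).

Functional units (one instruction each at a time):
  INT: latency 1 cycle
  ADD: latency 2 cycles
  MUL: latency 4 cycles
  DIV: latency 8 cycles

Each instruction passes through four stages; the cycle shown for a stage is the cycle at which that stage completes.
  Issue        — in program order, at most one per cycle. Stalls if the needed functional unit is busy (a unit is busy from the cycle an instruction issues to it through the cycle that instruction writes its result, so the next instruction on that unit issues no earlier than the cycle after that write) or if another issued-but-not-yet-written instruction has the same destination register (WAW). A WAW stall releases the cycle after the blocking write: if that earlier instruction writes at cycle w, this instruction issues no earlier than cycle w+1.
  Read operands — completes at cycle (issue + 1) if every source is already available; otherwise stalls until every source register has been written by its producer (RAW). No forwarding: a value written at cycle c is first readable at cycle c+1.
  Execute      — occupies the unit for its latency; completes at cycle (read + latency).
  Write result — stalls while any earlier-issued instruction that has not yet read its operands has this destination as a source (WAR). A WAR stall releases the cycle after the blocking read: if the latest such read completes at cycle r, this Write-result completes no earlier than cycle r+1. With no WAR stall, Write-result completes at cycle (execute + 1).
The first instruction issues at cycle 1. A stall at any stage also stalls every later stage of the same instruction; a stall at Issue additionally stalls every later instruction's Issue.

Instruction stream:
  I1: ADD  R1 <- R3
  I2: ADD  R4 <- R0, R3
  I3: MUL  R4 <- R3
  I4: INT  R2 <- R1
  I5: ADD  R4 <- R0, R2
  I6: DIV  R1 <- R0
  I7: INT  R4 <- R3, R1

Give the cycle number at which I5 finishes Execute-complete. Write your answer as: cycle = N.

cycle 1: I1 issues→ADD
cycle 2: I1 reads
cycle 4: I1 exec-done
cycle 5: I1 writes R1
cycle 6: I2 issues→ADD
cycle 7: I2 reads
cycle 9: I2 exec-done
cycle 10: I2 writes R4
cycle 11: I3 issues→MUL
cycle 12: I3 reads; I4 issues→INT
cycle 13: I4 reads
cycle 14: I4 exec-done
cycle 15: I4 writes R2
cycle 16: I3 exec-done
cycle 17: I3 writes R4
cycle 18: I5 issues→ADD
cycle 19: I5 reads; I6 issues→DIV
cycle 20: I6 reads
cycle 21: I5 exec-done
cycle 22: I5 writes R4
cycle 23: I7 issues→INT
cycle 28: I6 exec-done
cycle 29: I6 writes R1
cycle 30: I7 reads
cycle 31: I7 exec-done
cycle 32: I7 writes R4

cycle = 21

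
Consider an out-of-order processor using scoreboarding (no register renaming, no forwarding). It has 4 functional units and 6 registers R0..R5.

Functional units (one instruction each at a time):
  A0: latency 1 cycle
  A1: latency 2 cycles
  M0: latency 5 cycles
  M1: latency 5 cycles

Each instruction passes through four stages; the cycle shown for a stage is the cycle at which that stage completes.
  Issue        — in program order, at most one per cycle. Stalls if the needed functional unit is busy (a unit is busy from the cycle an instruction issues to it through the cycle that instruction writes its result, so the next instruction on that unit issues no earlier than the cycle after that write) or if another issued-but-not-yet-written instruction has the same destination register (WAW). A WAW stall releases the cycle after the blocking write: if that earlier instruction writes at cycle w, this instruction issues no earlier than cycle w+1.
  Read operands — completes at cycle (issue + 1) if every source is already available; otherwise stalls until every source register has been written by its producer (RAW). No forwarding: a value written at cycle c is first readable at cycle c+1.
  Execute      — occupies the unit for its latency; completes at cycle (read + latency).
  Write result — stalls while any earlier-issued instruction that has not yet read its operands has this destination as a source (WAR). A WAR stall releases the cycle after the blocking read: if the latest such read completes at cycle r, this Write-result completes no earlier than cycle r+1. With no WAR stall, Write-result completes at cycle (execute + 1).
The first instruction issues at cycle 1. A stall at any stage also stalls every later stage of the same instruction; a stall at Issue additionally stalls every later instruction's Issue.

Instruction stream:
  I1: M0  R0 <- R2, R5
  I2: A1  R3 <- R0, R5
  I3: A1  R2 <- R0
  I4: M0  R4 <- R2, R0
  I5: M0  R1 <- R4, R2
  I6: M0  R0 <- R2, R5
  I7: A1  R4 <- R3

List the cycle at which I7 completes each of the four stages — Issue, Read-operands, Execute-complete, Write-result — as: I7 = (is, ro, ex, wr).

I7 = (34, 35, 37, 38)

I1  is:1  ro:2  ex:7  wr:8
I2  is:2  ro:9  ex:11  wr:12  — RAW R0: wait I1 write@8
I3  is:13  ro:14  ex:16  wr:17  — struct: A1 busy until I2 writes@12
I4  is:14  ro:18  ex:23  wr:24  — RAW R2: wait I3 write@17
I5  is:25  ro:26  ex:31  wr:32  — struct: M0 busy until I4 writes@24
I6  is:33  ro:34  ex:39  wr:40  — struct: M0 busy until I5 writes@32
I7  is:34  ro:35  ex:37  wr:38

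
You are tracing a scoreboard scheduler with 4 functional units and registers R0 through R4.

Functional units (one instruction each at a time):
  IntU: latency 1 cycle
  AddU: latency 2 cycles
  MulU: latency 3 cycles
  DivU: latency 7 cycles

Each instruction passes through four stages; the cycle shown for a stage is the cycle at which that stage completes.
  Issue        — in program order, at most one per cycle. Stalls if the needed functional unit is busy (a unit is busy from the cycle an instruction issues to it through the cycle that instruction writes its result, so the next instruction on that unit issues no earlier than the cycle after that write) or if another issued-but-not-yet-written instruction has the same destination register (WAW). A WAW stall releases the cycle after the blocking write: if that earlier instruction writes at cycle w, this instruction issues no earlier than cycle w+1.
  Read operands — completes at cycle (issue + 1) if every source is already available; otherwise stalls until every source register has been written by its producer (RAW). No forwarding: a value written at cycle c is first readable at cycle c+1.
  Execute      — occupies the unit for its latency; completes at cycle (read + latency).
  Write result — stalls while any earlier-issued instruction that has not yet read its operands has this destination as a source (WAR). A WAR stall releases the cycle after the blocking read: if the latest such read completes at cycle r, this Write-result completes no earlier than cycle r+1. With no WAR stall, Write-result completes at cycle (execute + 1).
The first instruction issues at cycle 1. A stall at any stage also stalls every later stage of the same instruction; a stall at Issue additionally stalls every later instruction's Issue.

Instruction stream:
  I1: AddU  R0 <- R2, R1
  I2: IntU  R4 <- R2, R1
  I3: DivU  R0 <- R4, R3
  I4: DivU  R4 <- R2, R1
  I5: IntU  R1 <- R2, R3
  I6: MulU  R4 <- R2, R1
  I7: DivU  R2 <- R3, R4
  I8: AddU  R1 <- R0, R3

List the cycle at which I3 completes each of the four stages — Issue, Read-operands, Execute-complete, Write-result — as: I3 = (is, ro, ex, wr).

c1: issue I1 (AddU)
c2: I1 read-ops, issue I2 (IntU)
c3: I2 read-ops
c4: I1 finished on AddU, I2 finished on IntU
c5: I1→R0, I2→R4
c6: issue I3 (DivU)
c7: I3 read-ops
c14: I3 finished on DivU
c15: I3→R0
c16: issue I4 (DivU)
c17: I4 read-ops, issue I5 (IntU)
c18: I5 read-ops
c19: I5 finished on IntU
c20: I5→R1
c24: I4 finished on DivU
c25: I4→R4
c26: issue I6 (MulU)
c27: I6 read-ops, issue I7 (DivU)
c28: issue I8 (AddU)
c29: I8 read-ops
c30: I6 finished on MulU
c31: I6→R4, I8 finished on AddU
c32: I7 read-ops, I8→R1
c39: I7 finished on DivU
c40: I7→R2

I3 = (6, 7, 14, 15)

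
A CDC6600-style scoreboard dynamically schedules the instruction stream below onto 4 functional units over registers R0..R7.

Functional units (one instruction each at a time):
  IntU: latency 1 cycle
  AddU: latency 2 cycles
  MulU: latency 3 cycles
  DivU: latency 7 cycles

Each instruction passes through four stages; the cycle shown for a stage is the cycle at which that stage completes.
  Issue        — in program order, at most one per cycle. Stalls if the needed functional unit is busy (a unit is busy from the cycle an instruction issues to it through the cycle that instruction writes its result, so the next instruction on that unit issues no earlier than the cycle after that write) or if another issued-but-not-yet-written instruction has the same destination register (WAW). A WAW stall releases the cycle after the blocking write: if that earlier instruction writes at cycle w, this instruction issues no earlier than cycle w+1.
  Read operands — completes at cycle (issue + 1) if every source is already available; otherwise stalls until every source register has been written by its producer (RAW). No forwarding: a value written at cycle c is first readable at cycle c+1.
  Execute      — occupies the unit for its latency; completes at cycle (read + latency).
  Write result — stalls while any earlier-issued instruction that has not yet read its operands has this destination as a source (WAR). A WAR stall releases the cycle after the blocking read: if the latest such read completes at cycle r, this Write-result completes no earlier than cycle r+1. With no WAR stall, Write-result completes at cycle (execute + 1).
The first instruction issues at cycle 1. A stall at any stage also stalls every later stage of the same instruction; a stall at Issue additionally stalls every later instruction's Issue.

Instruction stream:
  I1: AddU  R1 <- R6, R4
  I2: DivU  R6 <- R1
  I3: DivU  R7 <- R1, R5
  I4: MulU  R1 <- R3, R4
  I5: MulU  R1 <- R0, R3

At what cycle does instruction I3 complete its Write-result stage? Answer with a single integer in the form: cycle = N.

cycle = 24

c1: I1 issues→AddU
c2: I1 reads, I2 issues→DivU
c4: I1 exec-done
c5: I1 writes R1
c6: I2 reads
c13: I2 exec-done
c14: I2 writes R6
c15: I3 issues→DivU
c16: I3 reads, I4 issues→MulU
c17: I4 reads
c20: I4 exec-done
c21: I4 writes R1
c22: I5 issues→MulU
c23: I3 exec-done, I5 reads
c24: I3 writes R7
c26: I5 exec-done
c27: I5 writes R1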